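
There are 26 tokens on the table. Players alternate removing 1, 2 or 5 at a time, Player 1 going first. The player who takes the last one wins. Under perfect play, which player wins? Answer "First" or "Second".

First

i:   0  1  2  3  4  5  6  7  8  9 10 11 12 13 14 15 16 17 18 19 20 21 22 23 24 25 26
     L  W  W  L  W  W  L  W  W  L  W  W  L  W  W  L  W  W  L  W  W  L  W  W  L  W  W
Position 26 is W, so the first player wins.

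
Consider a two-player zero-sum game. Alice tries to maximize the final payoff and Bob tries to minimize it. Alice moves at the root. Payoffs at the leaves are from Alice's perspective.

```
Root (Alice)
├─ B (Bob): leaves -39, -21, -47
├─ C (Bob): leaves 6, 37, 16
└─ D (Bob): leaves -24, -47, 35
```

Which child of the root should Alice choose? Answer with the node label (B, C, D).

C

B (Bob): min(-39, -21, -47) = -47
C (Bob): min(6, 37, 16) = 6
D (Bob): min(-24, -47, 35) = -47
Root (Alice): max(-47, 6, -47) = 6
Alice picks the child with the highest value: C (value 6).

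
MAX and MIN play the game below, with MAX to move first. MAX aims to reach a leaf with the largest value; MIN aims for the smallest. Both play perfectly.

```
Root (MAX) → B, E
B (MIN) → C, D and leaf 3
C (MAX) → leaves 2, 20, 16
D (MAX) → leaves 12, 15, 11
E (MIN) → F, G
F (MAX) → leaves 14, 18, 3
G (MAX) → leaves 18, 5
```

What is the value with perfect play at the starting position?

C (MAX): max(2, 20, 16) = 20
D (MAX): max(12, 15, 11) = 15
B (MIN): min(20, 15, 3) = 3
F (MAX): max(14, 18, 3) = 18
G (MAX): max(18, 5) = 18
E (MIN): min(18, 18) = 18
Root (MAX): max(3, 18) = 18

18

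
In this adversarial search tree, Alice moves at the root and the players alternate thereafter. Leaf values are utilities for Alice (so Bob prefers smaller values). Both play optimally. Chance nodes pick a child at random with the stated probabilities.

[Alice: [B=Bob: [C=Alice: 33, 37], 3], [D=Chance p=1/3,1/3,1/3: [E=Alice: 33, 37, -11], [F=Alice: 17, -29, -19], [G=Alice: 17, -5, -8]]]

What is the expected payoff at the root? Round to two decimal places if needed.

23.67

C (Alice): max(33, 37) = 37
B (Bob): min(37, 3) = 3
E (Alice): max(33, 37, -11) = 37
F (Alice): max(17, -29, -19) = 17
G (Alice): max(17, -5, -8) = 17
D (Chance): 1/3·37 + 1/3·17 + 1/3·17 = 23.67
Root (Alice): max(3, 23.67) = 23.67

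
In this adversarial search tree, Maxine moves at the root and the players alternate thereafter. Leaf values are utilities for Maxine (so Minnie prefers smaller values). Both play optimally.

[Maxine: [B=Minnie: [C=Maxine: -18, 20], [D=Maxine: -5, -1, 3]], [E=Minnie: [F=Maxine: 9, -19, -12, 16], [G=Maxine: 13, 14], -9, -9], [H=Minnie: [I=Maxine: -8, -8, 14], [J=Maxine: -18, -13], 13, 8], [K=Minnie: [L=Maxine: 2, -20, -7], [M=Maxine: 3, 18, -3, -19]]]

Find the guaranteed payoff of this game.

3

C (Maxine): max(-18, 20) = 20
D (Maxine): max(-5, -1, 3) = 3
B (Minnie): min(20, 3) = 3
F (Maxine): max(9, -19, -12, 16) = 16
G (Maxine): max(13, 14) = 14
E (Minnie): min(16, 14, -9, -9) = -9
I (Maxine): max(-8, -8, 14) = 14
J (Maxine): max(-18, -13) = -13
H (Minnie): min(14, -13, 13, 8) = -13
L (Maxine): max(2, -20, -7) = 2
M (Maxine): max(3, 18, -3, -19) = 18
K (Minnie): min(2, 18) = 2
Root (Maxine): max(3, -9, -13, 2) = 3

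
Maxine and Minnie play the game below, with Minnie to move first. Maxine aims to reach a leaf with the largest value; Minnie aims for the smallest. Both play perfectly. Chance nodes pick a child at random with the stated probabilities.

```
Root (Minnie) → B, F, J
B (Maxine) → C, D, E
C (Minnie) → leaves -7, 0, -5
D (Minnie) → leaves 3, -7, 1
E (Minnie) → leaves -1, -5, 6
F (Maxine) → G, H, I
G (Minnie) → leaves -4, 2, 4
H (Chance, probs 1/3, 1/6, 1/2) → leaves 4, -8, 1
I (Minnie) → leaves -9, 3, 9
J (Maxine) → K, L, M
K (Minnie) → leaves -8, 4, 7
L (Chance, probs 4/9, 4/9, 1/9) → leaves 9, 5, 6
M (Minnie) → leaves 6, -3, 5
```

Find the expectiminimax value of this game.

C (Minnie): min(-7, 0, -5) = -7
D (Minnie): min(3, -7, 1) = -7
E (Minnie): min(-1, -5, 6) = -5
B (Maxine): max(-7, -7, -5) = -5
G (Minnie): min(-4, 2, 4) = -4
H (Chance): 1/3·4 + 1/6·-8 + 1/2·1 = 0.5
I (Minnie): min(-9, 3, 9) = -9
F (Maxine): max(-4, 0.5, -9) = 0.5
K (Minnie): min(-8, 4, 7) = -8
L (Chance): 4/9·9 + 4/9·5 + 1/9·6 = 6.89
M (Minnie): min(6, -3, 5) = -3
J (Maxine): max(-8, 6.89, -3) = 6.89
Root (Minnie): min(-5, 0.5, 6.89) = -5

-5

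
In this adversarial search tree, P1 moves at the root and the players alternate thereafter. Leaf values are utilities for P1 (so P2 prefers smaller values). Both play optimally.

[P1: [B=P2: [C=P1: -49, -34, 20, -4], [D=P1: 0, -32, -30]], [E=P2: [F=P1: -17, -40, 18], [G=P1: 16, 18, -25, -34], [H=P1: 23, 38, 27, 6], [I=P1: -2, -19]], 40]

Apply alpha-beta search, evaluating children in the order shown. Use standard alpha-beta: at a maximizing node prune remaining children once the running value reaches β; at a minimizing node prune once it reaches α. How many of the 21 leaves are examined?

16

C [α=-∞,β=+∞]: v=20
D [α=-∞,β=20]: v=0
B [α=-∞,β=+∞]: v=0
F [α=0,β=+∞]: v=18
G [α=0,β=18]: v=18 after child 2 ≥ β → β-cutoff, skip 2
H [α=0,β=18]: v=23 after child 1 ≥ β → β-cutoff, skip 3
I [α=0,β=18]: v=-2
E [α=0,β=+∞]: v=-2
Root [α=-∞,β=+∞]: v=40
Leaves evaluated: 16 of 21.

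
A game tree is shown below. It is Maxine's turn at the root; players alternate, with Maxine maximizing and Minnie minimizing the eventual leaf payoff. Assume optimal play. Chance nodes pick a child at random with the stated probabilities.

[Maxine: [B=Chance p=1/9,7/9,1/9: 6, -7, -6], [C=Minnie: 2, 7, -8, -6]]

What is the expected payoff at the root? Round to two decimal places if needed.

-5.44

B (Chance): 1/9·6 + 7/9·-7 + 1/9·-6 = -5.44
C (Minnie): min(2, 7, -8, -6) = -8
Root (Maxine): max(-5.44, -8) = -5.44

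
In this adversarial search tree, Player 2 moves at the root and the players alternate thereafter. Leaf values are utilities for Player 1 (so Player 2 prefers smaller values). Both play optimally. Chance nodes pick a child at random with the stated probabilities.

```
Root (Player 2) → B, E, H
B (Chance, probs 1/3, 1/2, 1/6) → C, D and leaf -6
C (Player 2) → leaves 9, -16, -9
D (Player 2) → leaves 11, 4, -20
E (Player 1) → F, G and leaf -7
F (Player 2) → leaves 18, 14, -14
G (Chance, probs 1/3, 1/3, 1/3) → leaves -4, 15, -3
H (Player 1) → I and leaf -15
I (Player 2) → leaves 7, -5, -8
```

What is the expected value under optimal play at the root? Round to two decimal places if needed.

C (Player 2): min(9, -16, -9) = -16
D (Player 2): min(11, 4, -20) = -20
B (Chance): 1/3·-16 + 1/2·-20 + 1/6·-6 = -16.33
F (Player 2): min(18, 14, -14) = -14
G (Chance): 1/3·-4 + 1/3·15 + 1/3·-3 = 2.67
E (Player 1): max(-14, 2.67, -7) = 2.67
I (Player 2): min(7, -5, -8) = -8
H (Player 1): max(-8, -15) = -8
Root (Player 2): min(-16.33, 2.67, -8) = -16.33

-16.33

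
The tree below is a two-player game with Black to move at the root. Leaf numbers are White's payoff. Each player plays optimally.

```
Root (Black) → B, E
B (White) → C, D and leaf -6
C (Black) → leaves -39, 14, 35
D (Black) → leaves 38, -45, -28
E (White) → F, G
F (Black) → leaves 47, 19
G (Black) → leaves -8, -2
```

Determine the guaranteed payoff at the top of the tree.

C (Black): min(-39, 14, 35) = -39
D (Black): min(38, -45, -28) = -45
B (White): max(-39, -45, -6) = -6
F (Black): min(47, 19) = 19
G (Black): min(-8, -2) = -8
E (White): max(19, -8) = 19
Root (Black): min(-6, 19) = -6

-6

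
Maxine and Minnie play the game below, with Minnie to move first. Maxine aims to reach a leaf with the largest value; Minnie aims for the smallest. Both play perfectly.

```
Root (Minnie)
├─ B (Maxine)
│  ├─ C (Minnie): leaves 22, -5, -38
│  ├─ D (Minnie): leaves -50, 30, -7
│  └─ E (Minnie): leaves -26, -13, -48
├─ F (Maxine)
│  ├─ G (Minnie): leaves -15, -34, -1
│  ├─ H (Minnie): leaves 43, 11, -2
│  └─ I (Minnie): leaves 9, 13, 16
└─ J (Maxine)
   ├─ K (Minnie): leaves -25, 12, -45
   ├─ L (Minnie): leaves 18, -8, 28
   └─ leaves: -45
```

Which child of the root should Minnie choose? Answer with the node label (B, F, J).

C (Minnie): min(22, -5, -38) = -38
D (Minnie): min(-50, 30, -7) = -50
E (Minnie): min(-26, -13, -48) = -48
B (Maxine): max(-38, -50, -48) = -38
G (Minnie): min(-15, -34, -1) = -34
H (Minnie): min(43, 11, -2) = -2
I (Minnie): min(9, 13, 16) = 9
F (Maxine): max(-34, -2, 9) = 9
K (Minnie): min(-25, 12, -45) = -45
L (Minnie): min(18, -8, 28) = -8
J (Maxine): max(-45, -8, -45) = -8
Root (Minnie): min(-38, 9, -8) = -38
Minnie picks the child with the lowest value: B (value -38).

B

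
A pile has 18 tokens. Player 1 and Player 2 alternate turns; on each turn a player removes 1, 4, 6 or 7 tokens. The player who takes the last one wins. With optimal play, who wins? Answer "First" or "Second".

W/L table (W = player to move can force a win):
i:   0  1  2  3  4  5  6  7  8  9 10 11 12 13 14 15 16 17 18
     L  W  L  W  W  L  W  W  W  W  L  W  W  L  W  L  W  W  L
Position 18 is L, so the second player wins.

Second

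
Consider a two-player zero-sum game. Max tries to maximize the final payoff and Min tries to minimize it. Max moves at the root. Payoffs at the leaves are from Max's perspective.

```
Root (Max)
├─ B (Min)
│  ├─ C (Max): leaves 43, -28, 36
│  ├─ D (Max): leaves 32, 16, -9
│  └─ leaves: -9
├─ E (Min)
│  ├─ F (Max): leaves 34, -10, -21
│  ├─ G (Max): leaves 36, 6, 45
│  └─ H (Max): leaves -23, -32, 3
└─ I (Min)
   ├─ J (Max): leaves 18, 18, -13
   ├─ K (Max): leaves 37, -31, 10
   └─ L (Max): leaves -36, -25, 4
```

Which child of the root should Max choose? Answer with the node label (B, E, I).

C (Max): max(43, -28, 36) = 43
D (Max): max(32, 16, -9) = 32
B (Min): min(43, 32, -9) = -9
F (Max): max(34, -10, -21) = 34
G (Max): max(36, 6, 45) = 45
H (Max): max(-23, -32, 3) = 3
E (Min): min(34, 45, 3) = 3
J (Max): max(18, 18, -13) = 18
K (Max): max(37, -31, 10) = 37
L (Max): max(-36, -25, 4) = 4
I (Min): min(18, 37, 4) = 4
Root (Max): max(-9, 3, 4) = 4
Max picks the child with the highest value: I (value 4).

I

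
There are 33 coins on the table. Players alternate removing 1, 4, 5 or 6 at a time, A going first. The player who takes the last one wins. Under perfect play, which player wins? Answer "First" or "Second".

Compute winning (W) and losing (L) positions by backward induction:
i:   0  1  2  3  4  5  6  7  8  9 10 11 12 13 14 15 16 17 18 19 20 21 22 23 24 25 26 27 28 29 30 31 32 33
     L  W  L  W  W  W  W  W  W  L  W  L  W  W  W  W  W  W  L  W  L  W  W  W  W  W  W  L  W  L  W  W  W  W
Position 33 is W, so the first player wins.

First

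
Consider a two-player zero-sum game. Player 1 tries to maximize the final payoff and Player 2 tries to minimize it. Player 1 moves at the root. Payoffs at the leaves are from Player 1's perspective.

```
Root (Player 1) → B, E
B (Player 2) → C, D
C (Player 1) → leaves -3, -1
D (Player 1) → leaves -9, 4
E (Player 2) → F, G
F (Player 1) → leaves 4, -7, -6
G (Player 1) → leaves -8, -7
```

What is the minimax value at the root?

C (Player 1): max(-3, -1) = -1
D (Player 1): max(-9, 4) = 4
B (Player 2): min(-1, 4) = -1
F (Player 1): max(4, -7, -6) = 4
G (Player 1): max(-8, -7) = -7
E (Player 2): min(4, -7) = -7
Root (Player 1): max(-1, -7) = -1

-1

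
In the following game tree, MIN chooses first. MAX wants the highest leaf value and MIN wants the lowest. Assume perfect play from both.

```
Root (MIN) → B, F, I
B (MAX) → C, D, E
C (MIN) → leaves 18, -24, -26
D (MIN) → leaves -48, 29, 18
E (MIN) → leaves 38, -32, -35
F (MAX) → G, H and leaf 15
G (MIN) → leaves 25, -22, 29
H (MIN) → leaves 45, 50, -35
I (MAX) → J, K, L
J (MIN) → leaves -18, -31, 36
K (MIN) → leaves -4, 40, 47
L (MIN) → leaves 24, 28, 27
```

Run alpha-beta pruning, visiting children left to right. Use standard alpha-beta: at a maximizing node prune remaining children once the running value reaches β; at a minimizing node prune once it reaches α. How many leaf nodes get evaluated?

C [α=-∞,β=+∞]: v=-26
D [α=-26,β=+∞]: v=-48 after child 1 ≤ α → α-cutoff, skip 2
E [α=-26,β=+∞]: v=-32 after child 2 ≤ α → α-cutoff, skip 1
B [α=-∞,β=+∞]: v=-26
G [α=-∞,β=-26]: v=-22
F [α=-∞,β=-26]: v=-22 after child 1 ≥ β → β-cutoff, skip 2
J [α=-∞,β=-26]: v=-31
K [α=-31,β=-26]: v=-4
I [α=-∞,β=-26]: v=-4 after child 2 ≥ β → β-cutoff, skip 1
Root [α=-∞,β=+∞]: v=-26
Leaves evaluated: 15 of 25.

15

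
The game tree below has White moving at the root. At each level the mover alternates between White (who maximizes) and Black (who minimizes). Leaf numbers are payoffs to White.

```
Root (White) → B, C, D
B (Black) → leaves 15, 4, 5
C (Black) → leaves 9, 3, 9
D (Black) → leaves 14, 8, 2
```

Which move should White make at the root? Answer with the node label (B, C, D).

B (Black): min(15, 4, 5) = 4
C (Black): min(9, 3, 9) = 3
D (Black): min(14, 8, 2) = 2
Root (White): max(4, 3, 2) = 4
White picks the child with the highest value: B (value 4).

B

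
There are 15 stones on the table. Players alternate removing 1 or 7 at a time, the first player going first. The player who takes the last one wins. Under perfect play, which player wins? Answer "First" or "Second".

First

Positions where the player to move wins (W) vs loses (L):
i:   0  1  2  3  4  5  6  7  8  9 10 11 12 13 14 15
     L  W  L  W  L  W  L  W  L  W  L  W  L  W  L  W
Position 15 is W, so the first player wins.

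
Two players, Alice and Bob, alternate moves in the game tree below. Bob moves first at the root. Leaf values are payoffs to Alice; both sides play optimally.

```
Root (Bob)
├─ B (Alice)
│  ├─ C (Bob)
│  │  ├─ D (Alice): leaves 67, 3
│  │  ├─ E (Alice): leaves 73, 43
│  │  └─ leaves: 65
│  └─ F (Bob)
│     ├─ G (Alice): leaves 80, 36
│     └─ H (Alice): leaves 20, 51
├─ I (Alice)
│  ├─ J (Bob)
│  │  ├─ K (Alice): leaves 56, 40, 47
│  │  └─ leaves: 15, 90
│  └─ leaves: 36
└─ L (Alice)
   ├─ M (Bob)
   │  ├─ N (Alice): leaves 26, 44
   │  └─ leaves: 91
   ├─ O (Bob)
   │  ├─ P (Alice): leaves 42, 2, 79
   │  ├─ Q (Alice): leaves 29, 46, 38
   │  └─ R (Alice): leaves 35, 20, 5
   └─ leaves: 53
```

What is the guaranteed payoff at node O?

35

P: max(42, 2, 79) = 79
Q: max(29, 46, 38) = 46
R: max(35, 20, 5) = 35
O: min(79, 46, 35) = 35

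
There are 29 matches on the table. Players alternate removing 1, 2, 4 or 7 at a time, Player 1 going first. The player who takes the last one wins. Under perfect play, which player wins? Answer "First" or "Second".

First

Positions where the player to move wins (W) vs loses (L):
i:   0  1  2  3  4  5  6  7  8  9 10 11 12 13 14 15 16 17 18 19 20 21 22 23 24 25 26 27 28 29
     L  W  W  L  W  W  L  W  W  L  W  W  L  W  W  L  W  W  L  W  W  L  W  W  L  W  W  L  W  W
Position 29 is W, so the first player wins.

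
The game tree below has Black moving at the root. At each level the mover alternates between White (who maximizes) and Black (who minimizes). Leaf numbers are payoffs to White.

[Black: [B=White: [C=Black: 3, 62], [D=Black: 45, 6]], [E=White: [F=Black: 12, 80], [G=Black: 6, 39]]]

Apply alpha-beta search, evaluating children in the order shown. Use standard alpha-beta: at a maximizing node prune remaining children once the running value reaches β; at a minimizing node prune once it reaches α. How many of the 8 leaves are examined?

6

C [α=-∞,β=+∞]: v=3
D [α=3,β=+∞]: v=6
B [α=-∞,β=+∞]: v=6
F [α=-∞,β=6]: v=12
E [α=-∞,β=6]: v=12 after child 1 ≥ β → β-cutoff, skip 1
Root [α=-∞,β=+∞]: v=6
Leaves evaluated: 6 of 8.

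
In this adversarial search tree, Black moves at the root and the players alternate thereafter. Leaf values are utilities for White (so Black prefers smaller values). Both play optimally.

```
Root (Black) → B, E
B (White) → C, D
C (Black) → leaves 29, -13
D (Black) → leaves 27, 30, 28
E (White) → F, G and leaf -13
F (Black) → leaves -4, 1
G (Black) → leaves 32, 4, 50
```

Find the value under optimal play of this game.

C (Black): min(29, -13) = -13
D (Black): min(27, 30, 28) = 27
B (White): max(-13, 27) = 27
F (Black): min(-4, 1) = -4
G (Black): min(32, 4, 50) = 4
E (White): max(-4, 4, -13) = 4
Root (Black): min(27, 4) = 4

4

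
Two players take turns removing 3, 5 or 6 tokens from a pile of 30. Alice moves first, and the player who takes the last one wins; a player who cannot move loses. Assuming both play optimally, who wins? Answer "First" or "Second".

Compute winning (W) and losing (L) positions by backward induction:
i:   0  1  2  3  4  5  6  7  8  9 10 11 12 13 14 15 16 17 18 19 20 21 22 23 24 25 26 27 28 29 30
     L  L  L  W  W  W  W  W  W  L  L  L  W  W  W  W  W  W  L  L  L  W  W  W  W  W  W  L  L  L  W
Position 30 is W, so the first player wins.

First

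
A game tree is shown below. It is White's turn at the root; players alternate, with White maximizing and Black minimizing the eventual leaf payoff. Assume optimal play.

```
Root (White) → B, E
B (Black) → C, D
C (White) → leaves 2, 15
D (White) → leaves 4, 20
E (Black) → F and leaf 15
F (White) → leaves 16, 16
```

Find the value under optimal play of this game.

15

C (White): max(2, 15) = 15
D (White): max(4, 20) = 20
B (Black): min(15, 20) = 15
F (White): max(16, 16) = 16
E (Black): min(16, 15) = 15
Root (White): max(15, 15) = 15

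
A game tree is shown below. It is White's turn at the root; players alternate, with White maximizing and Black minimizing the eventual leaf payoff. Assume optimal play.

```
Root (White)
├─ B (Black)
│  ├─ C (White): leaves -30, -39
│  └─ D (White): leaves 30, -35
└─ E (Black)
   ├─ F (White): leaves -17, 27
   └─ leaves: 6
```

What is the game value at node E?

6

F: max(-17, 27) = 27
E: min(27, 6) = 6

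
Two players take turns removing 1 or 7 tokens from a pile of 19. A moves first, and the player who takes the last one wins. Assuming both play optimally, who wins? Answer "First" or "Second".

Positions where the player to move wins (W) vs loses (L):
i:   0  1  2  3  4  5  6  7  8  9 10 11 12 13 14 15 16 17 18 19
     L  W  L  W  L  W  L  W  L  W  L  W  L  W  L  W  L  W  L  W
Position 19 is W, so the first player wins.

First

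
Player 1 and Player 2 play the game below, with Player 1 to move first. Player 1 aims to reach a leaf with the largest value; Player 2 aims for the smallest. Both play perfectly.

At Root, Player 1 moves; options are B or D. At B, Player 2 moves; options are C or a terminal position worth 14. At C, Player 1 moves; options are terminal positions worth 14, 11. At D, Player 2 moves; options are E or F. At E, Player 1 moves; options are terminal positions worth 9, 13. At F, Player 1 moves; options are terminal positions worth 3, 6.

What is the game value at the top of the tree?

C (Player 1): max(14, 11) = 14
B (Player 2): min(14, 14) = 14
E (Player 1): max(9, 13) = 13
F (Player 1): max(3, 6) = 6
D (Player 2): min(13, 6) = 6
Root (Player 1): max(14, 6) = 14

14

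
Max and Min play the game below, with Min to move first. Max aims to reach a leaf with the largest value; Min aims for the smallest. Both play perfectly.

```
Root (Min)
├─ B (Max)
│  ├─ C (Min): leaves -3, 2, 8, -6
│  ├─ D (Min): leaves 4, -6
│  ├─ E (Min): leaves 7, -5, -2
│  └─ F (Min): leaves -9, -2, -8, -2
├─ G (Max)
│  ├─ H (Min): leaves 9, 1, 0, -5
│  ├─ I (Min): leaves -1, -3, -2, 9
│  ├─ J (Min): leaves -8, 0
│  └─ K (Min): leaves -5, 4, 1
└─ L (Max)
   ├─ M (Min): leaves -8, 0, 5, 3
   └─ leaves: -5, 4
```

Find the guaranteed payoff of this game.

-5

C (Min): min(-3, 2, 8, -6) = -6
D (Min): min(4, -6) = -6
E (Min): min(7, -5, -2) = -5
F (Min): min(-9, -2, -8, -2) = -9
B (Max): max(-6, -6, -5, -9) = -5
H (Min): min(9, 1, 0, -5) = -5
I (Min): min(-1, -3, -2, 9) = -3
J (Min): min(-8, 0) = -8
K (Min): min(-5, 4, 1) = -5
G (Max): max(-5, -3, -8, -5) = -3
M (Min): min(-8, 0, 5, 3) = -8
L (Max): max(-8, -5, 4) = 4
Root (Min): min(-5, -3, 4) = -5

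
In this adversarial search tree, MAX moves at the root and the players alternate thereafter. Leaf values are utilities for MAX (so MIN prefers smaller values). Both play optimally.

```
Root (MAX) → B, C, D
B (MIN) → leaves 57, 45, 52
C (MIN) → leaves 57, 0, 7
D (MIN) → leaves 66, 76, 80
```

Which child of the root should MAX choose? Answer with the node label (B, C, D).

D

B (MIN): min(57, 45, 52) = 45
C (MIN): min(57, 0, 7) = 0
D (MIN): min(66, 76, 80) = 66
Root (MAX): max(45, 0, 66) = 66
MAX picks the child with the highest value: D (value 66).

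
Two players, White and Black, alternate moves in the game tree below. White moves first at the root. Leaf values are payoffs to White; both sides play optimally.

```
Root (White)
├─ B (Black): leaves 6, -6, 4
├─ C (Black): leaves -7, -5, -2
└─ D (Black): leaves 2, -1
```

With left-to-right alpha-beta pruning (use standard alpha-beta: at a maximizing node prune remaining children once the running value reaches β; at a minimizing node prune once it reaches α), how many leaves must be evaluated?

B [α=-∞,β=+∞]: v=-6
C [α=-6,β=+∞]: v=-7 after child 1 ≤ α → α-cutoff, skip 2
D [α=-6,β=+∞]: v=-1
Root [α=-∞,β=+∞]: v=-1
Leaves evaluated: 6 of 8.

6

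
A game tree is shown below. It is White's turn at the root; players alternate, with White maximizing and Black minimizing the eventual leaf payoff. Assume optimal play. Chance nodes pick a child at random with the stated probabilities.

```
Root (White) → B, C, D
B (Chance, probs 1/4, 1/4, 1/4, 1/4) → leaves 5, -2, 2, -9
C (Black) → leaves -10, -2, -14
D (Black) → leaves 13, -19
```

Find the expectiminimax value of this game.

B (Chance): 1/4·5 + 1/4·-2 + 1/4·2 + 1/4·-9 = -1
C (Black): min(-10, -2, -14) = -14
D (Black): min(13, -19) = -19
Root (White): max(-1, -14, -19) = -1

-1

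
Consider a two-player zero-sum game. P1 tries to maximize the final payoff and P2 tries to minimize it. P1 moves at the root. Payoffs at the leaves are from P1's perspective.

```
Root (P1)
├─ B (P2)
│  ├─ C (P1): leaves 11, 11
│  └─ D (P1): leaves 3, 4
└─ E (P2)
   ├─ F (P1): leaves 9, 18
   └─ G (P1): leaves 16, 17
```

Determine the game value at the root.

C (P1): max(11, 11) = 11
D (P1): max(3, 4) = 4
B (P2): min(11, 4) = 4
F (P1): max(9, 18) = 18
G (P1): max(16, 17) = 17
E (P2): min(18, 17) = 17
Root (P1): max(4, 17) = 17

17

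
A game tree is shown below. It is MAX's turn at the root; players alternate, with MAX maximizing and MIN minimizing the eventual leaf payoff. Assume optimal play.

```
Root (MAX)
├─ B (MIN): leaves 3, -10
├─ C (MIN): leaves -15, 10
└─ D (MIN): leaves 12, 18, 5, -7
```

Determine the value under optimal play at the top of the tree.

-7

B (MIN): min(3, -10) = -10
C (MIN): min(-15, 10) = -15
D (MIN): min(12, 18, 5, -7) = -7
Root (MAX): max(-10, -15, -7) = -7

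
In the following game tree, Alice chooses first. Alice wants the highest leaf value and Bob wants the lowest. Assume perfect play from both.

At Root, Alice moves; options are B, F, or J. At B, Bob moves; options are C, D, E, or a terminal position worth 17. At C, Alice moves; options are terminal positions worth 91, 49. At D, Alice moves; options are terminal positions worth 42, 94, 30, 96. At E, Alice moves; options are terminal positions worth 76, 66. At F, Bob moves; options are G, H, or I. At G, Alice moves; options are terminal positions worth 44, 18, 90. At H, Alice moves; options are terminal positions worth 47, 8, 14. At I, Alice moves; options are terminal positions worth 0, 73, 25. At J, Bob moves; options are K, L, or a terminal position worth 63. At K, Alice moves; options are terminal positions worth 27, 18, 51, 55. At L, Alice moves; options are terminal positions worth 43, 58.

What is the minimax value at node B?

C: max(91, 49) = 91
D: max(42, 94, 30, 96) = 96
E: max(76, 66) = 76
B: min(91, 96, 76, 17) = 17

17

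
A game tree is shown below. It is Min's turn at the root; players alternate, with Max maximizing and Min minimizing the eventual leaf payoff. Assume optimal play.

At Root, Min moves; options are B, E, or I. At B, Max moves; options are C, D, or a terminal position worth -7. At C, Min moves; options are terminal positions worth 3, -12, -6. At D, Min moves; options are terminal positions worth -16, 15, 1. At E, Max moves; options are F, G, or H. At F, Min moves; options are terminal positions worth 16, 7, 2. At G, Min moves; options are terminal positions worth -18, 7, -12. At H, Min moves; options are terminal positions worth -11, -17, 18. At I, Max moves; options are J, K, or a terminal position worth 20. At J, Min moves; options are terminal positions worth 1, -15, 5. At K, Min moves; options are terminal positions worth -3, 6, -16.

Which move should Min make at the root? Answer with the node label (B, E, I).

C (Min): min(3, -12, -6) = -12
D (Min): min(-16, 15, 1) = -16
B (Max): max(-12, -16, -7) = -7
F (Min): min(16, 7, 2) = 2
G (Min): min(-18, 7, -12) = -18
H (Min): min(-11, -17, 18) = -17
E (Max): max(2, -18, -17) = 2
J (Min): min(1, -15, 5) = -15
K (Min): min(-3, 6, -16) = -16
I (Max): max(-15, -16, 20) = 20
Root (Min): min(-7, 2, 20) = -7
Min picks the child with the lowest value: B (value -7).

B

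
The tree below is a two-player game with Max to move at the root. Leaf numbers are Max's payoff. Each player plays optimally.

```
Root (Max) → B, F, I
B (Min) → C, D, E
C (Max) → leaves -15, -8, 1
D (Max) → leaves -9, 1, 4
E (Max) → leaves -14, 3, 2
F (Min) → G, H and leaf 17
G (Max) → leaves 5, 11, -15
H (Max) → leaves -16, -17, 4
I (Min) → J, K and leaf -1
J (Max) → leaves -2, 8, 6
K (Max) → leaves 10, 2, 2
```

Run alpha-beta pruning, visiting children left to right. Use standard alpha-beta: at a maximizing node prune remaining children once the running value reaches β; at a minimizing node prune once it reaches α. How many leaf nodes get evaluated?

19

C [α=-∞,β=+∞]: v=1
D [α=-∞,β=1]: v=1 after child 2 ≥ β → β-cutoff, skip 1
E [α=-∞,β=1]: v=3 after child 2 ≥ β → β-cutoff, skip 1
B [α=-∞,β=+∞]: v=1
G [α=1,β=+∞]: v=11
H [α=1,β=11]: v=4
F [α=1,β=+∞]: v=4
J [α=4,β=+∞]: v=8
K [α=4,β=8]: v=10 after child 1 ≥ β → β-cutoff, skip 2
I [α=4,β=+∞]: v=-1
Root [α=-∞,β=+∞]: v=4
Leaves evaluated: 19 of 23.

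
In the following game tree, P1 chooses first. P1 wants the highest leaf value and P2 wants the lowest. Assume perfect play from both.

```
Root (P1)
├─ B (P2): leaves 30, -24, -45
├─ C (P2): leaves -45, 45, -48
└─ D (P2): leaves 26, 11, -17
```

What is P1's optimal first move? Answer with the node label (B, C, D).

D

B (P2): min(30, -24, -45) = -45
C (P2): min(-45, 45, -48) = -48
D (P2): min(26, 11, -17) = -17
Root (P1): max(-45, -48, -17) = -17
P1 picks the child with the highest value: D (value -17).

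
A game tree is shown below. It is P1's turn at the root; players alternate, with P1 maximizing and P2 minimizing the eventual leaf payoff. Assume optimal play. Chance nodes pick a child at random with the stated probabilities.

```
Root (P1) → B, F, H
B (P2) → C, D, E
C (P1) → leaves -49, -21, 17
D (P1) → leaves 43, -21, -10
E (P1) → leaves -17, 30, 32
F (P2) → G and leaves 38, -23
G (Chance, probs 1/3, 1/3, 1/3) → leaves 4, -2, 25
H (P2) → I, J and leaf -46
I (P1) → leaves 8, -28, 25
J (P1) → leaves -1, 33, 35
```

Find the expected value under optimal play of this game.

17

C (P1): max(-49, -21, 17) = 17
D (P1): max(43, -21, -10) = 43
E (P1): max(-17, 30, 32) = 32
B (P2): min(17, 43, 32) = 17
G (Chance): 1/3·4 + 1/3·-2 + 1/3·25 = 9
F (P2): min(9, 38, -23) = -23
I (P1): max(8, -28, 25) = 25
J (P1): max(-1, 33, 35) = 35
H (P2): min(25, 35, -46) = -46
Root (P1): max(17, -23, -46) = 17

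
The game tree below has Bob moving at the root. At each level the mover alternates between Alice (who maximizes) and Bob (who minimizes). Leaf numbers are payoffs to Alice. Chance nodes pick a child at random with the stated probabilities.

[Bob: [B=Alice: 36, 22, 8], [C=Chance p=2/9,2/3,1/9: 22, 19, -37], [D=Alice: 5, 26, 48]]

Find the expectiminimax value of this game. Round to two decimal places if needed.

13.44

B (Alice): max(36, 22, 8) = 36
C (Chance): 2/9·22 + 2/3·19 + 1/9·-37 = 13.44
D (Alice): max(5, 26, 48) = 48
Root (Bob): min(36, 13.44, 48) = 13.44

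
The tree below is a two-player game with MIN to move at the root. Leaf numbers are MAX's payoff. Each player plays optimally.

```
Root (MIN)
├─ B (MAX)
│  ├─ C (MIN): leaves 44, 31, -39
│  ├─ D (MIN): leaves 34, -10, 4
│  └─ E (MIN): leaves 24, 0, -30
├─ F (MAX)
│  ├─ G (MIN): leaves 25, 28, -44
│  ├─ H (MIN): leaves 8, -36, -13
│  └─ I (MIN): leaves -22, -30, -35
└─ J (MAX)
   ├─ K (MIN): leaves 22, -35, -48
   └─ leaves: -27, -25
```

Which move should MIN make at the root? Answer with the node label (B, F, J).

F

C (MIN): min(44, 31, -39) = -39
D (MIN): min(34, -10, 4) = -10
E (MIN): min(24, 0, -30) = -30
B (MAX): max(-39, -10, -30) = -10
G (MIN): min(25, 28, -44) = -44
H (MIN): min(8, -36, -13) = -36
I (MIN): min(-22, -30, -35) = -35
F (MAX): max(-44, -36, -35) = -35
K (MIN): min(22, -35, -48) = -48
J (MAX): max(-48, -27, -25) = -25
Root (MIN): min(-10, -35, -25) = -35
MIN picks the child with the lowest value: F (value -35).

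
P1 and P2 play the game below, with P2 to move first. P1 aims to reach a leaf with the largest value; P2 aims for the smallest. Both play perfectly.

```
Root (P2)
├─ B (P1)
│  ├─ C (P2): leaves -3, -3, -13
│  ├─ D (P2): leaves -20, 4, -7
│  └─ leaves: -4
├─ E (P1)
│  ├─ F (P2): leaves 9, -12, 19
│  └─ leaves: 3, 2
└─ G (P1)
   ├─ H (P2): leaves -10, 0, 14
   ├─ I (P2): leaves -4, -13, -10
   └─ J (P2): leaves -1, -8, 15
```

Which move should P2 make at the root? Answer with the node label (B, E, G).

C (P2): min(-3, -3, -13) = -13
D (P2): min(-20, 4, -7) = -20
B (P1): max(-13, -20, -4) = -4
F (P2): min(9, -12, 19) = -12
E (P1): max(-12, 3, 2) = 3
H (P2): min(-10, 0, 14) = -10
I (P2): min(-4, -13, -10) = -13
J (P2): min(-1, -8, 15) = -8
G (P1): max(-10, -13, -8) = -8
Root (P2): min(-4, 3, -8) = -8
P2 picks the child with the lowest value: G (value -8).

G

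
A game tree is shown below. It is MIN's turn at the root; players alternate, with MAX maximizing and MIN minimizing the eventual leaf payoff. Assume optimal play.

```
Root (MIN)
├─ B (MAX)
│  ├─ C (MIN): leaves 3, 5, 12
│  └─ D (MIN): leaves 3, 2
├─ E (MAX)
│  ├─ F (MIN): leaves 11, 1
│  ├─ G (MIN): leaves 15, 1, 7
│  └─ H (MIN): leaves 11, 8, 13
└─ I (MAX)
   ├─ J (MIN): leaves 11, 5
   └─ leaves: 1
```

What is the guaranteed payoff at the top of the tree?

3

C (MIN): min(3, 5, 12) = 3
D (MIN): min(3, 2) = 2
B (MAX): max(3, 2) = 3
F (MIN): min(11, 1) = 1
G (MIN): min(15, 1, 7) = 1
H (MIN): min(11, 8, 13) = 8
E (MAX): max(1, 1, 8) = 8
J (MIN): min(11, 5) = 5
I (MAX): max(5, 1) = 5
Root (MIN): min(3, 8, 5) = 3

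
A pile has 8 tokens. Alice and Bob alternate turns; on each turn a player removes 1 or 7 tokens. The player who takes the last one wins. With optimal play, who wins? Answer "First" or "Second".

Positions where the player to move wins (W) vs loses (L):
i:   0  1  2  3  4  5  6  7  8
     L  W  L  W  L  W  L  W  L
Position 8 is L, so the second player wins.

Second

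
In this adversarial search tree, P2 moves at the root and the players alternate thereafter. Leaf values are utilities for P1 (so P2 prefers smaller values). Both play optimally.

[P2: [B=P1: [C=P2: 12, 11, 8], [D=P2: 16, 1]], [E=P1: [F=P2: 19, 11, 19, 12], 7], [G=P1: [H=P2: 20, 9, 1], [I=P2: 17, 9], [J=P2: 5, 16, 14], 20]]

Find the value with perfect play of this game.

8

C (P2): min(12, 11, 8) = 8
D (P2): min(16, 1) = 1
B (P1): max(8, 1) = 8
F (P2): min(19, 11, 19, 12) = 11
E (P1): max(11, 7) = 11
H (P2): min(20, 9, 1) = 1
I (P2): min(17, 9) = 9
J (P2): min(5, 16, 14) = 5
G (P1): max(1, 9, 5, 20) = 20
Root (P2): min(8, 11, 20) = 8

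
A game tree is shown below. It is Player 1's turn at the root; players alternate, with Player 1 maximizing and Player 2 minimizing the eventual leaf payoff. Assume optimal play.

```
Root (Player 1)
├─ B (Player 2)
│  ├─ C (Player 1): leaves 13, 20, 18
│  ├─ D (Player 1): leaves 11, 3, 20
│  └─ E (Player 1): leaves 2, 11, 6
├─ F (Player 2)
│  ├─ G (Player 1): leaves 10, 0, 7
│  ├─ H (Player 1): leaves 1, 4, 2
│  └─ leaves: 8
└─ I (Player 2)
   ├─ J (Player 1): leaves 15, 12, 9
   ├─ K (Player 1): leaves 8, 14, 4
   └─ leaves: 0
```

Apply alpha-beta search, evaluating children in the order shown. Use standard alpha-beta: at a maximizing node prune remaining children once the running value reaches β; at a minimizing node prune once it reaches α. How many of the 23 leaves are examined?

19

C [α=-∞,β=+∞]: v=20
D [α=-∞,β=20]: v=20
E [α=-∞,β=20]: v=11
B [α=-∞,β=+∞]: v=11
G [α=11,β=+∞]: v=10
F [α=11,β=+∞]: v=10 after child 1 ≤ α → α-cutoff, skip 2
J [α=11,β=+∞]: v=15
K [α=11,β=15]: v=14
I [α=11,β=+∞]: v=0
Root [α=-∞,β=+∞]: v=11
Leaves evaluated: 19 of 23.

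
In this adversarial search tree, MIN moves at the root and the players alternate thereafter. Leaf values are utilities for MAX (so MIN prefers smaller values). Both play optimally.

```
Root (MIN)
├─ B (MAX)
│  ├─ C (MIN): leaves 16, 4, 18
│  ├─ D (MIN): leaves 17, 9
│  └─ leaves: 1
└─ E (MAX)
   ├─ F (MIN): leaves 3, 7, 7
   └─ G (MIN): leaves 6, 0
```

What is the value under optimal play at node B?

9

C: min(16, 4, 18) = 4
D: min(17, 9) = 9
B: max(4, 9, 1) = 9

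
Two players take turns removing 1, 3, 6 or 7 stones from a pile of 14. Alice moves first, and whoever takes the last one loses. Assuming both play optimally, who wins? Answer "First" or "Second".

First

Mark each pile size as W (mover wins) or L (mover loses):
i:   0  1  2  3  4  5  6  7  8  9 10 11 12 13 14
     W  L  W  L  W  L  W  W  W  W  W  W  W  L  W
Position 14 is W, so the first player wins.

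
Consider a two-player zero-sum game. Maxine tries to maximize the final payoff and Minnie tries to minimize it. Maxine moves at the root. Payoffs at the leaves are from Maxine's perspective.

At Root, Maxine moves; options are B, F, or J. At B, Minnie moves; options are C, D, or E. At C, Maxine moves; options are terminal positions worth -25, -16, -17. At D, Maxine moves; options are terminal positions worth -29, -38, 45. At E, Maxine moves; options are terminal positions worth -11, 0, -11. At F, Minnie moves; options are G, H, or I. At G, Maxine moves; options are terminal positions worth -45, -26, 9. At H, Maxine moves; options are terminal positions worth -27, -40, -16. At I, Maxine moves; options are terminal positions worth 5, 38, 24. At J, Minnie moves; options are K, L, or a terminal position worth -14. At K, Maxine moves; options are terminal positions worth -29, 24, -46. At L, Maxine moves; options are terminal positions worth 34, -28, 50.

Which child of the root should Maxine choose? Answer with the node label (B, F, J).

J

C (Maxine): max(-25, -16, -17) = -16
D (Maxine): max(-29, -38, 45) = 45
E (Maxine): max(-11, 0, -11) = 0
B (Minnie): min(-16, 45, 0) = -16
G (Maxine): max(-45, -26, 9) = 9
H (Maxine): max(-27, -40, -16) = -16
I (Maxine): max(5, 38, 24) = 38
F (Minnie): min(9, -16, 38) = -16
K (Maxine): max(-29, 24, -46) = 24
L (Maxine): max(34, -28, 50) = 50
J (Minnie): min(24, 50, -14) = -14
Root (Maxine): max(-16, -16, -14) = -14
Maxine picks the child with the highest value: J (value -14).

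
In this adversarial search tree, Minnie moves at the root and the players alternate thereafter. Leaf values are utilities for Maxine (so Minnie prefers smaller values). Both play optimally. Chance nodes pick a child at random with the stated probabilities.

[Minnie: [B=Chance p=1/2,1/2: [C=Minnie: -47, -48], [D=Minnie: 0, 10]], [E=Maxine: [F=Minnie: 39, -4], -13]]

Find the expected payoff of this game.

-24

C (Minnie): min(-47, -48) = -48
D (Minnie): min(0, 10) = 0
B (Chance): 1/2·-48 + 1/2·0 = -24
F (Minnie): min(39, -4) = -4
E (Maxine): max(-4, -13) = -4
Root (Minnie): min(-24, -4) = -24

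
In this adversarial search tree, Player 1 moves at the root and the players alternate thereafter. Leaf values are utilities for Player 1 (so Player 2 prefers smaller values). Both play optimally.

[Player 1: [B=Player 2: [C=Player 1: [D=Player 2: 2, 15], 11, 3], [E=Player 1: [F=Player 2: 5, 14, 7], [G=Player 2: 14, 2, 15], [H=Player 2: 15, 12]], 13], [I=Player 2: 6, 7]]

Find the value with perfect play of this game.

11

D (Player 2): min(2, 15) = 2
C (Player 1): max(2, 11, 3) = 11
F (Player 2): min(5, 14, 7) = 5
G (Player 2): min(14, 2, 15) = 2
H (Player 2): min(15, 12) = 12
E (Player 1): max(5, 2, 12) = 12
B (Player 2): min(11, 12, 13) = 11
I (Player 2): min(6, 7) = 6
Root (Player 1): max(11, 6) = 11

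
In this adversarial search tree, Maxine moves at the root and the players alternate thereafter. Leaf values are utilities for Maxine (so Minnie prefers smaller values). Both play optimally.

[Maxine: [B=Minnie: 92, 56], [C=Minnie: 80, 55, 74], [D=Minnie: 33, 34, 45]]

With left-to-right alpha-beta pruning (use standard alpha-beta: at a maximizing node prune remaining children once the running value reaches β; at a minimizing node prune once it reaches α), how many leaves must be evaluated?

5

B [α=-∞,β=+∞]: v=56
C [α=56,β=+∞]: v=55 after child 2 ≤ α → α-cutoff, skip 1
D [α=56,β=+∞]: v=33 after child 1 ≤ α → α-cutoff, skip 2
Root [α=-∞,β=+∞]: v=56
Leaves evaluated: 5 of 8.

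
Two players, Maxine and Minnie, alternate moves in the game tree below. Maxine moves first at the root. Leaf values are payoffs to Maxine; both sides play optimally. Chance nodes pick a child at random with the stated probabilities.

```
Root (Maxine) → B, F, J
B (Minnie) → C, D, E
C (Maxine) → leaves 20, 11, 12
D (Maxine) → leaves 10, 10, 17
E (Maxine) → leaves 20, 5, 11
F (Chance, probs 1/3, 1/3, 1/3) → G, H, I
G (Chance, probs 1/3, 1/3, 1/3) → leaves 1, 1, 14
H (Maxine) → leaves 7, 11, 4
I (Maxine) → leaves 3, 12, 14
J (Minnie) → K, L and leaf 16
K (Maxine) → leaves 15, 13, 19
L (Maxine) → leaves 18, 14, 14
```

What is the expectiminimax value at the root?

C (Maxine): max(20, 11, 12) = 20
D (Maxine): max(10, 10, 17) = 17
E (Maxine): max(20, 5, 11) = 20
B (Minnie): min(20, 17, 20) = 17
G (Chance): 1/3·1 + 1/3·1 + 1/3·14 = 5.33
H (Maxine): max(7, 11, 4) = 11
I (Maxine): max(3, 12, 14) = 14
F (Chance): 1/3·5.33 + 1/3·11 + 1/3·14 = 10.11
K (Maxine): max(15, 13, 19) = 19
L (Maxine): max(18, 14, 14) = 18
J (Minnie): min(19, 18, 16) = 16
Root (Maxine): max(17, 10.11, 16) = 17

17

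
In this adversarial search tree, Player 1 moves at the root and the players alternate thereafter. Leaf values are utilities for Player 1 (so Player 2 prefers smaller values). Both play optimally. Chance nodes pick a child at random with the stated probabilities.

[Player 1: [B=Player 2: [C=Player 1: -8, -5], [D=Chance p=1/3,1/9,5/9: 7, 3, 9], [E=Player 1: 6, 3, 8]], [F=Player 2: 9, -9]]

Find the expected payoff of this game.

C (Player 1): max(-8, -5) = -5
D (Chance): 1/3·7 + 1/9·3 + 5/9·9 = 7.67
E (Player 1): max(6, 3, 8) = 8
B (Player 2): min(-5, 7.67, 8) = -5
F (Player 2): min(9, -9) = -9
Root (Player 1): max(-5, -9) = -5

-5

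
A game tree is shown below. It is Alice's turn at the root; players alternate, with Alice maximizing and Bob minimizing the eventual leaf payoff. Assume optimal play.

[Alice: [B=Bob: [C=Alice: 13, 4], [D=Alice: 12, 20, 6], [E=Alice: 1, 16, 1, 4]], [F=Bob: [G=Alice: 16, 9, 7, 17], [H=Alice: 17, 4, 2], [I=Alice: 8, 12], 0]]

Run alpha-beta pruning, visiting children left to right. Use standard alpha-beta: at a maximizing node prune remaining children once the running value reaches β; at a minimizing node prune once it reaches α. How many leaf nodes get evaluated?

C [α=-∞,β=+∞]: v=13
D [α=-∞,β=13]: v=20 after child 2 ≥ β → β-cutoff, skip 1
E [α=-∞,β=13]: v=16 after child 2 ≥ β → β-cutoff, skip 2
B [α=-∞,β=+∞]: v=13
G [α=13,β=+∞]: v=17
H [α=13,β=17]: v=17 after child 1 ≥ β → β-cutoff, skip 2
I [α=13,β=17]: v=12
F [α=13,β=+∞]: v=12 after child 3 ≤ α → α-cutoff, skip 1
Root [α=-∞,β=+∞]: v=13
Leaves evaluated: 13 of 19.

13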